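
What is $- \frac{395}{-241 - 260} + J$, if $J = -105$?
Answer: $- \frac{52210}{501} \approx -104.21$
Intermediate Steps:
$- \frac{395}{-241 - 260} + J = - \frac{395}{-241 - 260} - 105 = - \frac{395}{-501} - 105 = \left(-395\right) \left(- \frac{1}{501}\right) - 105 = \frac{395}{501} - 105 = - \frac{52210}{501}$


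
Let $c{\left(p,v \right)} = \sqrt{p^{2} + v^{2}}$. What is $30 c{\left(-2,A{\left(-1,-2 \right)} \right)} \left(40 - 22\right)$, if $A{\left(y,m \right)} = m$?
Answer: $1080 \sqrt{2} \approx 1527.4$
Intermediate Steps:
$30 c{\left(-2,A{\left(-1,-2 \right)} \right)} \left(40 - 22\right) = 30 \sqrt{\left(-2\right)^{2} + \left(-2\right)^{2}} \left(40 - 22\right) = 30 \sqrt{4 + 4} \cdot 18 = 30 \sqrt{8} \cdot 18 = 30 \cdot 2 \sqrt{2} \cdot 18 = 60 \sqrt{2} \cdot 18 = 1080 \sqrt{2}$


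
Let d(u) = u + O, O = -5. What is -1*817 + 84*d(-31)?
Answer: -3841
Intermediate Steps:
d(u) = -5 + u (d(u) = u - 5 = -5 + u)
-1*817 + 84*d(-31) = -1*817 + 84*(-5 - 31) = -817 + 84*(-36) = -817 - 3024 = -3841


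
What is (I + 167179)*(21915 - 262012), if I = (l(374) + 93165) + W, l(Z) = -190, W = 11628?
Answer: -65254042854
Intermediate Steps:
I = 104603 (I = (-190 + 93165) + 11628 = 92975 + 11628 = 104603)
(I + 167179)*(21915 - 262012) = (104603 + 167179)*(21915 - 262012) = 271782*(-240097) = -65254042854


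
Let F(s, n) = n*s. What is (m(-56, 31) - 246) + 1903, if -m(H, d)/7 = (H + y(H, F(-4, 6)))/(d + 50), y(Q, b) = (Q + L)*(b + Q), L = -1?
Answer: 102689/81 ≈ 1267.8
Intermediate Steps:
y(Q, b) = (-1 + Q)*(Q + b) (y(Q, b) = (Q - 1)*(b + Q) = (-1 + Q)*(Q + b))
m(H, d) = -7*(24 + H**2 - 24*H)/(50 + d) (m(H, d) = -7*(H + (H**2 - H - 6*(-4) + H*(6*(-4))))/(d + 50) = -7*(H + (H**2 - H - 1*(-24) + H*(-24)))/(50 + d) = -7*(H + (H**2 - H + 24 - 24*H))/(50 + d) = -7*(H + (24 + H**2 - 25*H))/(50 + d) = -7*(24 + H**2 - 24*H)/(50 + d))
(m(-56, 31) - 246) + 1903 = (7*(-24 - 1*(-56)**2 + 24*(-56))/(50 + 31) - 246) + 1903 = (7*(-24 - 1*3136 - 1344)/81 - 246) + 1903 = (7*(1/81)*(-24 - 3136 - 1344) - 246) + 1903 = (7*(1/81)*(-4504) - 246) + 1903 = (-31528/81 - 246) + 1903 = -51454/81 + 1903 = 102689/81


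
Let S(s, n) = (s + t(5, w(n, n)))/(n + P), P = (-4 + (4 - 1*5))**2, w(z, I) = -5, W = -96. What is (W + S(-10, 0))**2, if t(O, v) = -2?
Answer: 5817744/625 ≈ 9308.4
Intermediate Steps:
P = 25 (P = (-4 + (4 - 5))**2 = (-4 - 1)**2 = (-5)**2 = 25)
S(s, n) = (-2 + s)/(25 + n) (S(s, n) = (s - 2)/(n + 25) = (-2 + s)/(25 + n))
(W + S(-10, 0))**2 = (-96 + (-2 - 10)/(25 + 0))**2 = (-96 - 12/25)**2 = (-2412/25)**2 = 5817744/625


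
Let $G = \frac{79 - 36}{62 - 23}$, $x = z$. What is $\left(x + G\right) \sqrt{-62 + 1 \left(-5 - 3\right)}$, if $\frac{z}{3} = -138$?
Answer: $- \frac{16103 i \sqrt{70}}{39} \approx - 3454.5 i$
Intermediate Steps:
$z = -414$ ($z = 3 \left(-138\right) = -414$)
$x = -414$
$G = \frac{43}{39} \approx 1.1026$
$\left(x + G\right) \sqrt{-62 + 1 \left(-5 - 3\right)} = \left(-414 + \frac{43}{39}\right) \sqrt{-62 + 1 \left(-5 - 3\right)} = - \frac{16103 \sqrt{-62 + 1 \left(-8\right)}}{39} = - \frac{16103 \sqrt{-62 - 8}}{39} = - \frac{16103 \sqrt{-70}}{39} = - \frac{16103 i \sqrt{70}}{39}$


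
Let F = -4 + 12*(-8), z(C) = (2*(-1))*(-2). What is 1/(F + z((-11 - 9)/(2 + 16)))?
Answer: -1/96 ≈ -0.010417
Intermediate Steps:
z(C) = 4 (z(C) = -2*(-2) = 4)
F = -100 (F = -4 - 96 = -100)
1/(F + z((-11 - 9)/(2 + 16))) = 1/(-100 + 4) = 1/(-96) = -1/96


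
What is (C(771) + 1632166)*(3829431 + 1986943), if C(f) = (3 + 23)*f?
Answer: 9609882919288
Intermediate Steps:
C(f) = 26*f
(C(771) + 1632166)*(3829431 + 1986943) = (26*771 + 1632166)*(3829431 + 1986943) = (20046 + 1632166)*5816374 = 1652212*5816374 = 9609882919288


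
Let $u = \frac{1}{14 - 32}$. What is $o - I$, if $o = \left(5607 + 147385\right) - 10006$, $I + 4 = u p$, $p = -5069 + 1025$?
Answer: $\frac{428296}{3} \approx 1.4277 \cdot 10^{5}$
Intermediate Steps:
$p = -4044$
$u = - \frac{1}{18}$ ($u = \frac{1}{-18} = - \frac{1}{18} \approx -0.055556$)
$I = \frac{662}{3}$ ($I = -4 - - \frac{674}{3} = -4 + \frac{674}{3} = \frac{662}{3} \approx 220.67$)
$o = 142986$ ($o = 152992 + \left(-34838 + 24832\right) = 152992 - 10006 = 142986$)
$o - I = 142986 - \frac{662}{3} = \frac{428296}{3}$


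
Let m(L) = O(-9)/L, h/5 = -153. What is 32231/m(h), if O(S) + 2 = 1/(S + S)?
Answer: 443820870/37 ≈ 1.1995e+7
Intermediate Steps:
h = -765 (h = 5*(-153) = -765)
O(S) = -2 + 1/(2*S) (O(S) = -2 + 1/(S + S) = -2 + 1/(2*S))
m(L) = -37/(18*L) (m(L) = (-2 + (½)/(-9))/L = (-2 + (½)*(-⅑))/L = (-2 - 1/18)/L = -37/(18*L))
32231/m(h) = 32231/((-37/18/(-765))) = 32231/((-37/18*(-1/765))) = 32231/(37/13770) = 32231*(13770/37) = 443820870/37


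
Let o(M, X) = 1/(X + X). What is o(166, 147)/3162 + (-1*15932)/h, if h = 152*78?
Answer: -77139695/57404529 ≈ -1.3438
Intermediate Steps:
h = 11856
o(M, X) = 1/(2*X)
o(166, 147)/3162 + (-1*15932)/h = ((½)/147)/3162 - 1*15932/11856 = ((½)*(1/147))*(1/3162) - 15932*1/11856 = (1/294)*(1/3162) - 3983/2964 = 1/929628 - 3983/2964 = -77139695/57404529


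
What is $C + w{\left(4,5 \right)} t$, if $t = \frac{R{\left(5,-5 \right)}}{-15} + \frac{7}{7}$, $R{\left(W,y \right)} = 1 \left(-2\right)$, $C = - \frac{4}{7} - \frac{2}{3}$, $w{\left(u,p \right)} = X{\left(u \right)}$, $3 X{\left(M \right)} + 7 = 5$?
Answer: $- \frac{628}{315} \approx -1.9937$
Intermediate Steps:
$X{\left(M \right)} = - \frac{2}{3}$ ($X{\left(M \right)} = - \frac{7}{3} + \frac{1}{3} \cdot 5 = - \frac{7}{3} + \frac{5}{3} = - \frac{2}{3}$)
$w{\left(u,p \right)} = - \frac{2}{3}$
$C = - \frac{26}{21}$ ($C = \left(-4\right) \frac{1}{7} - \frac{2}{3} = - \frac{4}{7} - \frac{2}{3} = - \frac{26}{21} \approx -1.2381$)
$R{\left(W,y \right)} = -2$
$t = \frac{17}{15}$ ($t = - \frac{2}{-15} + \frac{7}{7} = \left(-2\right) \left(- \frac{1}{15}\right) + 7 \cdot \frac{1}{7} = \frac{2}{15} + 1 = \frac{17}{15} \approx 1.1333$)
$C + w{\left(4,5 \right)} t = - \frac{26}{21} - \frac{34}{45} = - \frac{628}{315}$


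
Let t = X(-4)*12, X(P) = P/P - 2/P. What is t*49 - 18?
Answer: 864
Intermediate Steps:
X(P) = 1 - 2/P
t = 18 (t = ((-2 - 4)/(-4))*12 = -1/4*(-6)*12 = (3/2)*12 = 18)
t*49 - 18 = 18*49 - 18 = 882 - 18 = 864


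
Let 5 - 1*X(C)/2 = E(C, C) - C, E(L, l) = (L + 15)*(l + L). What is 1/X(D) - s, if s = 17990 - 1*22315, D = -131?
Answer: 263980699/61036 ≈ 4325.0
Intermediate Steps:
E(L, l) = (15 + L)*(L + l)
X(C) = 10 - 58*C - 4*C**2 (X(C) = 10 - 2*((C**2 + 15*C + 15*C + C*C) - C) = 10 - 2*((C**2 + 15*C + 15*C + C**2) - C) = 10 - 2*((2*C**2 + 30*C) - C) = 10 - 2*(2*C**2 + 29*C) = 10 + (-58*C - 4*C**2) = 10 - 58*C - 4*C**2)
s = -4325 (s = 17990 - 22315 = -4325)
1/X(D) - s = 1/(10 - 58*(-131) - 4*(-131)**2) - 1*(-4325) = 1/(10 + 7598 - 4*17161) + 4325 = 1/(10 + 7598 - 68644) + 4325 = 1/(-61036) + 4325 = -1/61036 + 4325 = 263980699/61036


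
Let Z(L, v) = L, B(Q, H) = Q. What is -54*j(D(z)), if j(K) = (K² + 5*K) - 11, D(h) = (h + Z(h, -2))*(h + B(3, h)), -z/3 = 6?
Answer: -15891606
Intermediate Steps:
z = -18 (z = -3*6 = -18)
D(h) = 2*h*(3 + h) (D(h) = (h + h)*(h + 3) = (2*h)*(3 + h) = 2*h*(3 + h))
j(K) = -11 + K² + 5*K
-54*j(D(z)) = -54*(-11 + (2*(-18)*(3 - 18))² + 5*(2*(-18)*(3 - 18))) = -54*(-11 + (2*(-18)*(-15))² + 5*(2*(-18)*(-15))) = -54*(-11 + 540² + 5*540) = -54*(-11 + 291600 + 2700) = -54*294289 = -15891606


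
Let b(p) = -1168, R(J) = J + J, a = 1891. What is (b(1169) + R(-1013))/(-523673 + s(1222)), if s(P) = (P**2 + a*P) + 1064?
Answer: -3194/3281477 ≈ -0.00097334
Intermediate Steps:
R(J) = 2*J
s(P) = 1064 + P**2 + 1891*P (s(P) = (P**2 + 1891*P) + 1064 = 1064 + P**2 + 1891*P)
(b(1169) + R(-1013))/(-523673 + s(1222)) = (-1168 + 2*(-1013))/(-523673 + (1064 + 1222**2 + 1891*1222)) = (-1168 - 2026)/(-523673 + (1064 + 1493284 + 2310802)) = -3194/(-523673 + 3805150) = -3194/3281477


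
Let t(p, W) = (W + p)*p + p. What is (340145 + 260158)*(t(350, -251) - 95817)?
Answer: -36508627551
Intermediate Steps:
t(p, W) = p + p*(W + p) (t(p, W) = p*(W + p) + p = p + p*(W + p))
(340145 + 260158)*(t(350, -251) - 95817) = (340145 + 260158)*(350*(1 - 251 + 350) - 95817) = 600303*(350*100 - 95817) = 600303*(35000 - 95817) = 600303*(-60817) = -36508627551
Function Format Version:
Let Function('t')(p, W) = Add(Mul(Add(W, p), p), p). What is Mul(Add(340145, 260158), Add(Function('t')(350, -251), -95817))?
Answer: -36508627551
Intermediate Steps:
Function('t')(p, W) = Add(p, Mul(p, Add(W, p))) (Function('t')(p, W) = Add(Mul(p, Add(W, p)), p) = Add(p, Mul(p, Add(W, p))))
Mul(Add(340145, 260158), Add(Function('t')(350, -251), -95817)) = Mul(Add(340145, 260158), Add(Mul(350, Add(1, -251, 350)), -95817)) = Mul(600303, Add(Mul(350, 100), -95817)) = Mul(600303, Add(35000, -95817)) = Mul(600303, -60817) = -36508627551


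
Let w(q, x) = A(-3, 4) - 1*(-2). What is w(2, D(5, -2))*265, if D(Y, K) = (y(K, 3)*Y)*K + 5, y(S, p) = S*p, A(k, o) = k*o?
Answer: -2650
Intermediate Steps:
D(Y, K) = 5 + 3*Y*K² (D(Y, K) = ((K*3)*Y)*K + 5 = ((3*K)*Y)*K + 5 = (3*K*Y)*K + 5 = 3*Y*K² + 5 = 5 + 3*Y*K²)
w(q, x) = -10 (w(q, x) = -3*4 - 1*(-2) = -12 + 2 = -10)
w(2, D(5, -2))*265 = -10*265 = -2650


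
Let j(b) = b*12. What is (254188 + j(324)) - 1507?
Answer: 256569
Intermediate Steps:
j(b) = 12*b
(254188 + j(324)) - 1507 = (254188 + 12*324) - 1507 = (254188 + 3888) - 1507 = 258076 - 1507 = 256569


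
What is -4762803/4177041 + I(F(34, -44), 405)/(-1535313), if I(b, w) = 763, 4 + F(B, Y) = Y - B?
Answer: -2438526814874/2137688449611 ≈ -1.1407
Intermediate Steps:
F(B, Y) = -4 + Y - B (F(B, Y) = -4 + (Y - B) = -4 + Y - B)
-4762803/4177041 + I(F(34, -44), 405)/(-1535313) = -4762803/4177041 + 763/(-1535313) = -4762803*1/4177041 + 763*(-1/1535313) = -1587601/1392347 - 763/1535313 = -2438526814874/2137688449611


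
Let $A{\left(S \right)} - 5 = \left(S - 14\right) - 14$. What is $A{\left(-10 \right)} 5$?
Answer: $-165$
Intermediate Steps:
$A{\left(S \right)} = -23 + S$ ($A{\left(S \right)} = 5 + \left(\left(S - 14\right) - 14\right) = 5 + \left(\left(-14 + S\right) - 14\right) = 5 + \left(-28 + S\right) = -23 + S$)
$A{\left(-10 \right)} 5 = \left(-23 - 10\right) 5 = \left(-33\right) 5 = -165$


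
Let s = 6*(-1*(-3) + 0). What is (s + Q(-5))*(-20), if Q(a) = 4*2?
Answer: -520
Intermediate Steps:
Q(a) = 8
s = 18 (s = 6*(3 + 0) = 6*3 = 18)
(s + Q(-5))*(-20) = (18 + 8)*(-20) = 26*(-20) = -520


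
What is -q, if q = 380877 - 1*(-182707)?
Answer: -563584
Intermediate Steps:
q = 563584 (q = 380877 + 182707 = 563584)
-q = -1*563584 = -563584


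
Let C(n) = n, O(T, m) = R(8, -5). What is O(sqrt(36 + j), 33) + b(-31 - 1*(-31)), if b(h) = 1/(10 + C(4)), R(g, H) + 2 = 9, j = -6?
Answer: 99/14 ≈ 7.0714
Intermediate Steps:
R(g, H) = 7 (R(g, H) = -2 + 9 = 7)
O(T, m) = 7
b(h) = 1/14 (b(h) = 1/(10 + 4) = 1/14)
O(sqrt(36 + j), 33) + b(-31 - 1*(-31)) = 7 + 1/14 = 99/14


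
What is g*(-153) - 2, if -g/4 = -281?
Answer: -171974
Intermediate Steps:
g = 1124 (g = -4*(-281) = 1124)
g*(-153) - 2 = 1124*(-153) - 2 = -171972 - 2 = -171974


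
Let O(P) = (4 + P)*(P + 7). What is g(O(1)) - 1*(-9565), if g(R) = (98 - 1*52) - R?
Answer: 9571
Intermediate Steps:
O(P) = (4 + P)*(7 + P)
g(R) = 46 - R (g(R) = (98 - 52) - R = 46 - R)
g(O(1)) - 1*(-9565) = (46 - (28 + 1² + 11*1)) - 1*(-9565) = (46 - (28 + 1 + 11)) + 9565 = (46 - 1*40) + 9565 = (46 - 40) + 9565 = 6 + 9565 = 9571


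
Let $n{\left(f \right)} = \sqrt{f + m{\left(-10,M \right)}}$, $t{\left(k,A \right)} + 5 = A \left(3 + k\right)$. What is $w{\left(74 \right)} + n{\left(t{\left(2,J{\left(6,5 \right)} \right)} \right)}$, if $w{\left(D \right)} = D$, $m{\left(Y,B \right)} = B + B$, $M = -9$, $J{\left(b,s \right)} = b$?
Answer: $74 + \sqrt{7} \approx 76.646$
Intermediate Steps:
$m{\left(Y,B \right)} = 2 B$
$t{\left(k,A \right)} = -5 + A \left(3 + k\right)$
$n{\left(f \right)} = \sqrt{-18 + f}$ ($n{\left(f \right)} = \sqrt{f + 2 \left(-9\right)} = \sqrt{f - 18} = \sqrt{-18 + f}$)
$w{\left(74 \right)} + n{\left(t{\left(2,J{\left(6,5 \right)} \right)} \right)} = 74 + \sqrt{-18 + \left(-5 + 3 \cdot 6 + 6 \cdot 2\right)} = 74 + \sqrt{-18 + \left(-5 + 18 + 12\right)} = 74 + \sqrt{-18 + 25} = 74 + \sqrt{7}$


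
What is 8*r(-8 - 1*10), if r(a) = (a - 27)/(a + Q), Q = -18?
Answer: 10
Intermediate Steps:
r(a) = (-27 + a)/(-18 + a) (r(a) = (a - 27)/(a - 18) = (-27 + a)/(-18 + a))
8*r(-8 - 1*10) = 8*((-27 + (-8 - 1*10))/(-18 + (-8 - 1*10))) = 8*((-27 + (-8 - 10))/(-18 + (-8 - 10))) = 8*((-27 - 18)/(-18 - 18)) = 8*(-45/(-36)) = 8*(-1/36*(-45)) = 8*(5/4) = 10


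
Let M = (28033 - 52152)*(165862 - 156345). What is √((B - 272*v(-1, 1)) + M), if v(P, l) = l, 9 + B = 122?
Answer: I*√229540682 ≈ 15151.0*I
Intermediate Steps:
B = 113 (B = -9 + 122 = 113)
M = -229540523 (M = -24119*9517 = -229540523)
√((B - 272*v(-1, 1)) + M) = √((113 - 272*1) - 229540523) = √((113 - 272) - 229540523) = √(-159 - 229540523) = √(-229540682) = I*√229540682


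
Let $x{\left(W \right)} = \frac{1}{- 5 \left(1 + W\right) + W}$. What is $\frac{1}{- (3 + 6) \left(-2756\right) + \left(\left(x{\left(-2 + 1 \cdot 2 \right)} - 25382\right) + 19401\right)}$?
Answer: $\frac{5}{94114} \approx 5.3127 \cdot 10^{-5}$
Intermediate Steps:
$x{\left(W \right)} = \frac{1}{-5 - 4 W}$ ($x{\left(W \right)} = \frac{1}{\left(-5 - 5 W\right) + W} = \frac{1}{-5 - 4 W}$)
$\frac{1}{- (3 + 6) \left(-2756\right) + \left(\left(x{\left(-2 + 1 \cdot 2 \right)} - 25382\right) + 19401\right)} = \frac{1}{- (3 + 6) \left(-2756\right) - \left(5981 + \frac{1}{5 + 4 \left(-2 + 1 \cdot 2\right)}\right)} = \frac{1}{\left(-1\right) 9 \left(-2756\right) - \left(5981 + \frac{1}{5 + 4 \left(-2 + 2\right)}\right)} = \frac{1}{\left(-9\right) \left(-2756\right) - \left(5981 + \frac{1}{5 + 4 \cdot 0}\right)} = \frac{1}{24804 - \left(5981 + \frac{1}{5 + 0}\right)} = \frac{1}{24804 + \left(\left(- \frac{1}{5} - 25382\right) + 19401\right)} = \frac{1}{24804 + \left(- \frac{126911}{5} + 19401\right)} = \frac{1}{24804 - \frac{29906}{5}} = \frac{1}{\frac{94114}{5}} = \frac{5}{94114}$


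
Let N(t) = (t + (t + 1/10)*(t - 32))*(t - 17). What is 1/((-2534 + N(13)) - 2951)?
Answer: -5/22707 ≈ -0.00022020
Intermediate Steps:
N(t) = (-17 + t)*(t + (-32 + t)*(⅒ + t)) (N(t) = (t + (t + 1*(⅒))*(-32 + t))*(-17 + t) = (t + (t + ⅒)*(-32 + t))*(-17 + t) = (t + (⅒ + t)*(-32 + t))*(-17 + t) = (t + (-32 + t)*(⅒ + t))*(-17 + t) = (-17 + t)*(t + (-32 + t)*(⅒ + t)))
1/((-2534 + N(13)) - 2951) = 1/((-2534 + (272/5 + 13³ - 479/10*13² + (5221/10)*13)) - 2951) = 1/((-2534 + (272/5 + 2197 - 479/10*169 + 67873/10)) - 2951) = 1/((-2534 + (272/5 + 2197 - 80951/10 + 67873/10)) - 2951) = 1/((-2534 + 4718/5) - 2951) = 1/(-7952/5 - 2951) = 1/(-22707/5) = -5/22707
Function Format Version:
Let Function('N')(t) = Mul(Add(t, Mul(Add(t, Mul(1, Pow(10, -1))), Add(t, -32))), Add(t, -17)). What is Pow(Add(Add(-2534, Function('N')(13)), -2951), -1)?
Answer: Rational(-5, 22707) ≈ -0.00022020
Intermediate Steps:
Function('N')(t) = Mul(Add(-17, t), Add(t, Mul(Add(-32, t), Add(Rational(1, 10), t)))) (Function('N')(t) = Mul(Add(t, Mul(Add(t, Mul(1, Rational(1, 10))), Add(-32, t))), Add(-17, t)) = Mul(Add(t, Mul(Add(t, Rational(1, 10)), Add(-32, t))), Add(-17, t)) = Mul(Add(t, Mul(Add(Rational(1, 10), t), Add(-32, t))), Add(-17, t)) = Mul(Add(t, Mul(Add(-32, t), Add(Rational(1, 10), t))), Add(-17, t)) = Mul(Add(-17, t), Add(t, Mul(Add(-32, t), Add(Rational(1, 10), t)))))
Pow(Add(Add(-2534, Function('N')(13)), -2951), -1) = Pow(Add(Add(-2534, Add(Rational(272, 5), Pow(13, 3), Mul(Rational(-479, 10), Pow(13, 2)), Mul(Rational(5221, 10), 13))), -2951), -1) = Pow(Add(Add(-2534, Add(Rational(272, 5), 2197, Mul(Rational(-479, 10), 169), Rational(67873, 10))), -2951), -1) = Pow(Add(Add(-2534, Add(Rational(272, 5), 2197, Rational(-80951, 10), Rational(67873, 10))), -2951), -1) = Pow(Add(Add(-2534, Rational(4718, 5)), -2951), -1) = Pow(Add(Rational(-7952, 5), -2951), -1) = Pow(Rational(-22707, 5), -1) = Rational(-5, 22707)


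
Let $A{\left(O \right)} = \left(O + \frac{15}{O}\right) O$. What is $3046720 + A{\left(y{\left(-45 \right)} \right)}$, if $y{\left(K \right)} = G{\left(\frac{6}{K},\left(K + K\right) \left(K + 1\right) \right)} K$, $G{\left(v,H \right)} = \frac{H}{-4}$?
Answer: $1987749235$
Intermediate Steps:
$G{\left(v,H \right)} = - \frac{H}{4}$ ($G{\left(v,H \right)} = H \left(- \frac{1}{4}\right) = - \frac{H}{4}$)
$y{\left(K \right)} = - \frac{K^{2} \left(1 + K\right)}{2}$ ($y{\left(K \right)} = - \frac{\left(K + K\right) \left(K + 1\right)}{4} K = - \frac{2 K \left(1 + K\right)}{4} K = - \frac{K \left(1 + K\right)}{2} K = - \frac{K^{2} \left(1 + K\right)}{2}$)
$A{\left(O \right)} = O \left(O + \frac{15}{O}\right)$
$3046720 + A{\left(y{\left(-45 \right)} \right)} = 3046720 + \left(15 + \left(\frac{\left(-45\right)^{2} \left(-1 - -45\right)}{2}\right)^{2}\right) = 3046720 + \left(15 + \left(\frac{1}{2} \cdot 2025 \left(-1 + 45\right)\right)^{2}\right) = 3046720 + \left(15 + \left(\frac{1}{2} \cdot 2025 \cdot 44\right)^{2}\right) = 3046720 + \left(15 + 44550^{2}\right) = 3046720 + \left(15 + 1984702500\right) = 3046720 + 1984702515 = 1987749235$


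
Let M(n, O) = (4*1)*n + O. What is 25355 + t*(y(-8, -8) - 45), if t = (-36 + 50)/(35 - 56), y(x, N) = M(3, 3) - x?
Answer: 76109/3 ≈ 25370.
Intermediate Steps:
M(n, O) = O + 4*n (M(n, O) = 4*n + O = O + 4*n)
y(x, N) = 15 - x (y(x, N) = (3 + 4*3) - x = (3 + 12) - x = 15 - x)
t = -⅔ (t = 14/(-21) = 14*(-1/21) = -⅔ ≈ -0.66667)
25355 + t*(y(-8, -8) - 45) = 25355 - 2*((15 - 1*(-8)) - 45)/3 = 25355 - 2*((15 + 8) - 45)/3 = 25355 - 2*(23 - 45)/3 = 25355 - ⅔*(-22) = 25355 + 44/3 = 76109/3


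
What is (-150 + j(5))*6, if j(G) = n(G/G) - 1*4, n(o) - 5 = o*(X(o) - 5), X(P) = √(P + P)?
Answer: -924 + 6*√2 ≈ -915.51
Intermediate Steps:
X(P) = √2*√P (X(P) = √(2*P) = √2*√P)
n(o) = 5 + o*(-5 + √2*√o) (n(o) = 5 + o*(√2*√o - 5) = 5 + o*(-5 + √2*√o))
j(G) = -4 + √2 (j(G) = (5 - 5*G/G + √2*(G/G)^(3/2)) - 1*4 = (5 - 5*1 + √2*1^(3/2)) - 4 = (5 - 5 + √2*1) - 4 = (5 - 5 + √2) - 4 = √2 - 4 = -4 + √2)
(-150 + j(5))*6 = (-150 + (-4 + √2))*6 = (-154 + √2)*6 = -924 + 6*√2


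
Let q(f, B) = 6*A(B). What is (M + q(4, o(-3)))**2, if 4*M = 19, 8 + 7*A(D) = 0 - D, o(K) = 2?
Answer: 11449/784 ≈ 14.603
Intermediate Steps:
A(D) = -8/7 - D/7 (A(D) = -8/7 + (0 - D)/7 = -8/7 + (-D)/7 = -8/7 - D/7)
q(f, B) = -48/7 - 6*B/7 (q(f, B) = 6*(-8/7 - B/7) = -48/7 - 6*B/7)
M = 19/4 (M = (1/4)*19 = 19/4 ≈ 4.7500)
(M + q(4, o(-3)))**2 = (19/4 + (-48/7 - 6/7*2))**2 = (19/4 + (-48/7 - 12/7))**2 = (19/4 - 60/7)**2 = (-107/28)**2 = 11449/784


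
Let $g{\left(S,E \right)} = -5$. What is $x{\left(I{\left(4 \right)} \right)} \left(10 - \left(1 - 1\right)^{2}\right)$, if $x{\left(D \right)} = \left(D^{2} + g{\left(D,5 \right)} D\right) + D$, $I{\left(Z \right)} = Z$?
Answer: $0$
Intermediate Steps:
$x{\left(D \right)} = D^{2} - 4 D$ ($x{\left(D \right)} = \left(D^{2} - 5 D\right) + D = D^{2} - 4 D$)
$x{\left(I{\left(4 \right)} \right)} \left(10 - \left(1 - 1\right)^{2}\right) = 4 \left(-4 + 4\right) \left(10 - \left(1 - 1\right)^{2}\right) = 4 \cdot 0 \left(10 - 0^{2}\right) = 0 \left(10 - 0\right) = 0 \left(10 + 0\right) = 0 \cdot 10 = 0$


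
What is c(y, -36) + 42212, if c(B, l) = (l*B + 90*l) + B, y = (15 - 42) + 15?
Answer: 39392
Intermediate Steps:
y = -12 (y = -27 + 15 = -12)
c(B, l) = B + 90*l + B*l (c(B, l) = (B*l + 90*l) + B = (90*l + B*l) + B = B + 90*l + B*l)
c(y, -36) + 42212 = (-12 + 90*(-36) - 12*(-36)) + 42212 = (-12 - 3240 + 432) + 42212 = -2820 + 42212 = 39392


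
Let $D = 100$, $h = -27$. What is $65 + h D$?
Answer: $-2635$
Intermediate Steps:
$65 + h D = 65 - 2700 = -2635$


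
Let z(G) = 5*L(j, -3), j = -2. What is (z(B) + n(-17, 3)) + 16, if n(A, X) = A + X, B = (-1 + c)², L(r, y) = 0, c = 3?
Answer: 2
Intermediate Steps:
B = 4 (B = (-1 + 3)² = 2² = 4)
z(G) = 0 (z(G) = 5*0 = 0)
(z(B) + n(-17, 3)) + 16 = (0 + (-17 + 3)) + 16 = (0 - 14) + 16 = -14 + 16 = 2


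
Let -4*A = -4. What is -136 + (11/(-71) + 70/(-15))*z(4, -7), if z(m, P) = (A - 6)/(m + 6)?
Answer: -56909/426 ≈ -133.59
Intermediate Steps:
A = 1 (A = -1/4*(-4) = 1)
z(m, P) = -5/(6 + m) (z(m, P) = (1 - 6)/(m + 6) = -5/(6 + m))
-136 + (11/(-71) + 70/(-15))*z(4, -7) = -136 + (11/(-71) + 70/(-15))*(-5/(6 + 4)) = -136 + (11*(-1/71) + 70*(-1/15))*(-5/10) = -136 + (-11/71 - 14/3)*(-5*1/10) = -136 - 1027/213*(-1/2) = -136 + 1027/426 = -56909/426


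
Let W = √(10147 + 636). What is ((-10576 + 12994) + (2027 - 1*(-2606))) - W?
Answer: 7051 - √10783 ≈ 6947.2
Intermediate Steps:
W = √10783 ≈ 103.84
((-10576 + 12994) + (2027 - 1*(-2606))) - W = ((-10576 + 12994) + (2027 - 1*(-2606))) - √10783 = (2418 + (2027 + 2606)) - √10783 = (2418 + 4633) - √10783 = 7051 - √10783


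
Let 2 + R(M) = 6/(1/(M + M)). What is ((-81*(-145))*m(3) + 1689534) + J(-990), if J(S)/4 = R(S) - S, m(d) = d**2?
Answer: 1751671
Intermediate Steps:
R(M) = -2 + 12*M (R(M) = -2 + 6/(1/(M + M)) = -2 + 6/(1/(2*M)) = -2 + 6/((1/(2*M))) = -2 + 6*(2*M) = -2 + 12*M)
J(S) = -8 + 44*S (J(S) = 4*((-2 + 12*S) - S) = 4*(-2 + 11*S) = -8 + 44*S)
((-81*(-145))*m(3) + 1689534) + J(-990) = (-81*(-145)*3**2 + 1689534) + (-8 + 44*(-990)) = (11745*9 + 1689534) + (-8 - 43560) = (105705 + 1689534) - 43568 = 1795239 - 43568 = 1751671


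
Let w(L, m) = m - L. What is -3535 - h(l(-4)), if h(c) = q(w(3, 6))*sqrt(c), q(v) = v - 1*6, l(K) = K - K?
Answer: -3535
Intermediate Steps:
l(K) = 0
q(v) = -6 + v (q(v) = v - 6 = -6 + v)
h(c) = -3*sqrt(c) (h(c) = (-6 + (6 - 1*3))*sqrt(c) = (-6 + (6 - 3))*sqrt(c) = (-6 + 3)*sqrt(c) = -3*sqrt(c))
-3535 - h(l(-4)) = -3535 - (-3)*sqrt(0) = -3535 - (-3)*0 = -3535 - 1*0 = -3535 + 0 = -3535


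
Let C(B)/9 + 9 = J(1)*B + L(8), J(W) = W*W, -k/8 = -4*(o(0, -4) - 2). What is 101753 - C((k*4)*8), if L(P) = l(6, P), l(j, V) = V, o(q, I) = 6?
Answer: 64898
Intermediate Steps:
L(P) = P
k = 128 (k = -(-32)*(6 - 2) = -(-32)*4 = -8*(-16) = 128)
J(W) = W²
C(B) = -9 + 9*B (C(B) = -81 + 9*(1²*B + 8) = -81 + 9*(1*B + 8) = -81 + 9*(B + 8) = -81 + 9*(8 + B) = -81 + (72 + 9*B) = -9 + 9*B)
101753 - C((k*4)*8) = 101753 - (-9 + 9*((128*4)*8)) = 101753 - (-9 + 9*(512*8)) = 101753 - (-9 + 9*4096) = 101753 - (-9 + 36864) = 101753 - 1*36855 = 101753 - 36855 = 64898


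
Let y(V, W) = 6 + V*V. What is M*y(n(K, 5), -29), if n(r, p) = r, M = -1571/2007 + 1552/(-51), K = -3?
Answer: -5324975/11373 ≈ -468.21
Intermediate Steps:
M = -1064995/34119 (M = -1571*1/2007 + 1552*(-1/51) = -1571/2007 - 1552/51 = -1064995/34119 ≈ -31.214)
y(V, W) = 6 + V²
M*y(n(K, 5), -29) = -1064995*(6 + (-3)²)/34119 = -1064995*(6 + 9)/34119 = -1064995/34119*15 = -5324975/11373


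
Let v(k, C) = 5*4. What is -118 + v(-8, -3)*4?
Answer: -38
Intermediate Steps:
v(k, C) = 20
-118 + v(-8, -3)*4 = -118 + 20*4 = -118 + 80 = -38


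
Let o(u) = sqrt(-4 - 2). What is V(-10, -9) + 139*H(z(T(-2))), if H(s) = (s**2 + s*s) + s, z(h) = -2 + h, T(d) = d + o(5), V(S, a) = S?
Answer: 2214 - 2085*I*sqrt(6) ≈ 2214.0 - 5107.2*I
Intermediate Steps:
o(u) = I*sqrt(6) (o(u) = sqrt(-6) = I*sqrt(6))
T(d) = d + I*sqrt(6)
H(s) = s + 2*s**2 (H(s) = (s**2 + s**2) + s = 2*s**2 + s = s + 2*s**2)
V(-10, -9) + 139*H(z(T(-2))) = -10 + 139*((-2 + (-2 + I*sqrt(6)))*(1 + 2*(-2 + (-2 + I*sqrt(6))))) = -10 + 139*((-4 + I*sqrt(6))*(1 + 2*(-4 + I*sqrt(6)))) = -10 + 139*((-4 + I*sqrt(6))*(1 + (-8 + 2*I*sqrt(6)))) = -10 + 139*((-4 + I*sqrt(6))*(-7 + 2*I*sqrt(6))) = -10 + 139*((-7 + 2*I*sqrt(6))*(-4 + I*sqrt(6))) = -10 + 139*(-7 + 2*I*sqrt(6))*(-4 + I*sqrt(6))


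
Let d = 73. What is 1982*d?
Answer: 144686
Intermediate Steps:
1982*d = 1982*73 = 144686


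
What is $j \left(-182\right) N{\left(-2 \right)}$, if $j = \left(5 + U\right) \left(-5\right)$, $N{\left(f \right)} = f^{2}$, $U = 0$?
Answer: $18200$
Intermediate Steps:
$j = -25$ ($j = \left(5 + 0\right) \left(-5\right) = 5 \left(-5\right) = -25$)
$j \left(-182\right) N{\left(-2 \right)} = \left(-25\right) \left(-182\right) \left(-2\right)^{2} = 4550 \cdot 4 = 18200$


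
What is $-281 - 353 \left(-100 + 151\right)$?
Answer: $-18284$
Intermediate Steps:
$-281 - 353 \left(-100 + 151\right) = -281 - 18003 = -18284$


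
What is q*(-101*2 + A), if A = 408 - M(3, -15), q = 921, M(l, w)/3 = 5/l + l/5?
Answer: 917316/5 ≈ 1.8346e+5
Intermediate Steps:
M(l, w) = 15/l + 3*l/5 (M(l, w) = 3*(5/l + l/5) = 15/l + 3*l/5)
A = 2006/5 (A = 408 - (15/3 + (⅗)*3) = 408 - (15*(⅓) + 9/5) = 408 - (5 + 9/5) = 408 - 1*34/5 = 408 - 34/5 = 2006/5 ≈ 401.20)
q*(-101*2 + A) = 921*(-101*2 + 2006/5) = 921*(-202 + 2006/5) = 921*(996/5) = 917316/5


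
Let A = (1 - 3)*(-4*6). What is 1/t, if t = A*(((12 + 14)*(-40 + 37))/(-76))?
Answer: 19/936 ≈ 0.020299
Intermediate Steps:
A = 48 (A = -2*(-24) = 48)
t = 936/19 (t = 48*(((12 + 14)*(-40 + 37))/(-76)) = 48*((26*(-3))*(-1/76)) = 48*(-78*(-1/76)) = 48*(39/38) = 936/19 ≈ 49.263)
1/t = 1/(936/19) = 19/936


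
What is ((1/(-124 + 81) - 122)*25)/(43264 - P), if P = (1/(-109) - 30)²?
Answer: -519496725/7214255383 ≈ -0.072010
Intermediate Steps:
P = 10699441/11881 (P = (-1/109 - 30)² = (-3271/109)² = 10699441/11881 ≈ 900.55)
((1/(-124 + 81) - 122)*25)/(43264 - P) = ((1/(-124 + 81) - 122)*25)/(43264 - 1*10699441/11881) = ((1/(-43) - 122)*25)/(43264 - 10699441/11881) = ((-1/43 - 122)*25)/(503320143/11881) = -5247/43*25*(11881/503320143) = -131175/43*11881/503320143 = -519496725/7214255383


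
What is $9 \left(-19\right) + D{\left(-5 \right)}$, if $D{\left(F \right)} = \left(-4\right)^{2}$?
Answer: $-155$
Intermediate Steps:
$D{\left(F \right)} = 16$
$9 \left(-19\right) + D{\left(-5 \right)} = 9 \left(-19\right) + 16 = -171 + 16 = -155$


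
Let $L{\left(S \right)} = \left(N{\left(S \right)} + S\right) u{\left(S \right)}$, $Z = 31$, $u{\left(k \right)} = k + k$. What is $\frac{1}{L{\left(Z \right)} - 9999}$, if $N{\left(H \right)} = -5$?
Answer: $- \frac{1}{8387} \approx -0.00011923$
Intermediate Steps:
$u{\left(k \right)} = 2 k$
$L{\left(S \right)} = 2 S \left(-5 + S\right)$ ($L{\left(S \right)} = \left(-5 + S\right) 2 S = 2 S \left(-5 + S\right)$)
$\frac{1}{L{\left(Z \right)} - 9999} = \frac{1}{2 \cdot 31 \left(-5 + 31\right) - 9999} = \frac{1}{2 \cdot 31 \cdot 26 - 9999} = \frac{1}{1612 - 9999} = \frac{1}{-8387} = - \frac{1}{8387}$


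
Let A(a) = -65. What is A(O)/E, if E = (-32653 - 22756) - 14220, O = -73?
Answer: 65/69629 ≈ 0.00093352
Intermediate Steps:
E = -69629 (E = -55409 - 14220 = -69629)
A(O)/E = -65/(-69629) = -65*(-1/69629) = 65/69629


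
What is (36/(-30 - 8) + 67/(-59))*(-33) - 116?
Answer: -52981/1121 ≈ -47.262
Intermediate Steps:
(36/(-30 - 8) + 67/(-59))*(-33) - 116 = (36/(-38) + 67*(-1/59))*(-33) - 116 = (36*(-1/38) - 67/59)*(-33) - 116 = (-18/19 - 67/59)*(-33) - 116 = -2335/1121*(-33) - 116 = 77055/1121 - 116 = -52981/1121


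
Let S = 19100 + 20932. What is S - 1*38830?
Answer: 1202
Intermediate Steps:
S = 40032
S - 1*38830 = 40032 - 1*38830 = 40032 - 38830 = 1202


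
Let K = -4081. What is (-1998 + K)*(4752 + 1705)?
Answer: -39252103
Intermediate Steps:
(-1998 + K)*(4752 + 1705) = (-1998 - 4081)*(4752 + 1705) = -6079*6457 = -39252103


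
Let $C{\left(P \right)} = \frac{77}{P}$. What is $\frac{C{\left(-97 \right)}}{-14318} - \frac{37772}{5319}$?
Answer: $- \frac{52459081549}{7387271874} \approx -7.1013$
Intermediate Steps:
$\frac{C{\left(-97 \right)}}{-14318} - \frac{37772}{5319} = \frac{77 \frac{1}{-97}}{-14318} - \frac{37772}{5319} = 77 \left(- \frac{1}{97}\right) \left(- \frac{1}{14318}\right) - \frac{37772}{5319} = \left(- \frac{77}{97}\right) \left(- \frac{1}{14318}\right) - \frac{37772}{5319} = \frac{77}{1388846} - \frac{37772}{5319} = - \frac{52459081549}{7387271874}$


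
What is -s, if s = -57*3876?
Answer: 220932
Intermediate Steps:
s = -220932 (s = -1*220932 = -220932)
-s = -1*(-220932) = 220932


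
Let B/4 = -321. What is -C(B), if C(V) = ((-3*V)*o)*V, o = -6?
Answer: -29675808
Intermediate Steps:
B = -1284 (B = 4*(-321) = -1284)
C(V) = 18*V² (C(V) = (-3*V*(-6))*V = (18*V)*V = 18*V²)
-C(B) = -18*(-1284)² = -18*1648656 = -1*29675808 = -29675808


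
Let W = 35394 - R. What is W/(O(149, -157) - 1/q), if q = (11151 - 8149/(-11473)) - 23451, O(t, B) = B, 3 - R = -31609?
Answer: -266838539141/11077109717 ≈ -24.089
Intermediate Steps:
R = 31612 (R = 3 - 1*(-31609) = 3 + 31609 = 31612)
q = -141109751/11473 (q = (11151 - 8149*(-1/11473)) - 23451 = (11151 + 8149/11473) - 23451 = 127943572/11473 - 23451 = -141109751/11473 ≈ -12299.)
W = 3782 (W = 35394 - 1*31612 = 35394 - 31612 = 3782)
W/(O(149, -157) - 1/q) = 3782/(-157 - 1/(-141109751/11473)) = 3782/(-157 - 1*(-11473/141109751)) = 3782/(-157 + 11473/141109751) = 3782/(-22154219434/141109751) = 3782*(-141109751/22154219434) = -266838539141/11077109717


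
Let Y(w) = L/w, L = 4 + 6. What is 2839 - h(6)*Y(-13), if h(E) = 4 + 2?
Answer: 36967/13 ≈ 2843.6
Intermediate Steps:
L = 10
Y(w) = 10/w
h(E) = 6
2839 - h(6)*Y(-13) = 2839 - 6*10/(-13) = 2839 - 6*10*(-1/13) = 2839 - 6*(-10)/13 = 2839 - 1*(-60/13) = 2839 + 60/13 = 36967/13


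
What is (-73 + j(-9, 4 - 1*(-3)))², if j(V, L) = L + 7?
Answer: 3481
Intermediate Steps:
j(V, L) = 7 + L
(-73 + j(-9, 4 - 1*(-3)))² = (-73 + (7 + (4 - 1*(-3))))² = (-73 + (7 + (4 + 3)))² = (-73 + (7 + 7))² = (-73 + 14)² = (-59)² = 3481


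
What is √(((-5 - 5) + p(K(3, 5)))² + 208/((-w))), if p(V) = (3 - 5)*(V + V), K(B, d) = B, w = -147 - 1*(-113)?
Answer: 2*√35411/17 ≈ 22.139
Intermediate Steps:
w = -34 (w = -147 + 113 = -34)
p(V) = -4*V
√(((-5 - 5) + p(K(3, 5)))² + 208/((-w))) = √(((-5 - 5) - 4*3)² + 208/((-1*(-34)))) = √((-10 - 12)² + 208/34) = √((-22)² + 208*(1/34)) = √(484 + 104/17) = √(8332/17) = 2*√35411/17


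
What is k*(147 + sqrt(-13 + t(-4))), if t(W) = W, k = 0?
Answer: 0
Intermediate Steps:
k*(147 + sqrt(-13 + t(-4))) = 0*(147 + sqrt(-13 - 4)) = 0*(147 + sqrt(-17)) = 0*(147 + I*sqrt(17)) = 0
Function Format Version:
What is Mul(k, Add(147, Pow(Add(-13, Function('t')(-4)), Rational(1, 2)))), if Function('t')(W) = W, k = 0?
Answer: 0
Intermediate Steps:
Mul(k, Add(147, Pow(Add(-13, Function('t')(-4)), Rational(1, 2)))) = Mul(0, Add(147, Pow(Add(-13, -4), Rational(1, 2)))) = Mul(0, Add(147, Pow(-17, Rational(1, 2)))) = Mul(0, Add(147, Mul(I, Pow(17, Rational(1, 2))))) = 0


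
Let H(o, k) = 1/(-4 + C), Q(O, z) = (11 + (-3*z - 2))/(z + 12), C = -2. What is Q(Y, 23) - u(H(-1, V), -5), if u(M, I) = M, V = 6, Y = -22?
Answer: -65/42 ≈ -1.5476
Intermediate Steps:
Q(O, z) = (9 - 3*z)/(12 + z) (Q(O, z) = (11 + (-2 - 3*z))/(12 + z) = (9 - 3*z)/(12 + z))
H(o, k) = -⅙ (H(o, k) = 1/(-4 - 2) = 1/(-6) = -⅙)
Q(Y, 23) - u(H(-1, V), -5) = 3*(3 - 1*23)/(12 + 23) - 1*(-⅙) = 3*(3 - 23)/35 + ⅙ = 3*(1/35)*(-20) + ⅙ = -12/7 + ⅙ = -65/42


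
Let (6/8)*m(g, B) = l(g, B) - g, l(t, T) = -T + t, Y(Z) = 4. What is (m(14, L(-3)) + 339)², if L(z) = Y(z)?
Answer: 1002001/9 ≈ 1.1133e+5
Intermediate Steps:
l(t, T) = t - T
L(z) = 4
m(g, B) = -4*B/3 (m(g, B) = 4*((g - B) - g)/3 = 4*(-B)/3 = -4*B/3)
(m(14, L(-3)) + 339)² = (-4/3*4 + 339)² = (-16/3 + 339)² = (1001/3)² = 1002001/9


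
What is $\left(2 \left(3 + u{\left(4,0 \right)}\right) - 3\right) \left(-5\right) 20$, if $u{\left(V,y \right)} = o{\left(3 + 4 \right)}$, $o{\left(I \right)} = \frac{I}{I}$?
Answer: $-500$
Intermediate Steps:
$o{\left(I \right)} = 1$
$u{\left(V,y \right)} = 1$
$\left(2 \left(3 + u{\left(4,0 \right)}\right) - 3\right) \left(-5\right) 20 = \left(2 \left(3 + 1\right) - 3\right) \left(-5\right) 20 = \left(2 \cdot 4 - 3\right) \left(-5\right) 20 = \left(8 - 3\right) \left(-5\right) 20 = 5 \left(-5\right) 20 = \left(-25\right) 20 = -500$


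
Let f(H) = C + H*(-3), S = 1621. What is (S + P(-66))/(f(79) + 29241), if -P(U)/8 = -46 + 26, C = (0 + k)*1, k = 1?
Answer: 1781/29005 ≈ 0.061403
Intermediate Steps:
C = 1 (C = (0 + 1)*1 = 1*1 = 1)
f(H) = 1 - 3*H (f(H) = 1 + H*(-3) = 1 - 3*H)
P(U) = 160 (P(U) = -8*(-46 + 26) = -8*(-20) = 160)
(S + P(-66))/(f(79) + 29241) = (1621 + 160)/((1 - 3*79) + 29241) = 1781/((1 - 237) + 29241) = 1781/(-236 + 29241) = 1781/29005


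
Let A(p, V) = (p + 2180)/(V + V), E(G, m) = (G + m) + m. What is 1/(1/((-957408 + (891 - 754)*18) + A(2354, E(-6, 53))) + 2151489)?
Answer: 95491933/205449843438137 ≈ 4.6479e-7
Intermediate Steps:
E(G, m) = G + 2*m
A(p, V) = (2180 + p)/(2*V) (A(p, V) = (2180 + p)/((2*V)) = (2180 + p)*(1/(2*V)) = (2180 + p)/(2*V))
1/(1/((-957408 + (891 - 754)*18) + A(2354, E(-6, 53))) + 2151489) = 1/(1/((-957408 + (891 - 754)*18) + (2180 + 2354)/(2*(-6 + 2*53))) + 2151489) = 1/(1/((-957408 + 137*18) + (½)*4534/(-6 + 106)) + 2151489) = 1/(1/((-957408 + 2466) + (½)*4534/100) + 2151489) = 1/(1/(-954942 + (½)*(1/100)*4534) + 2151489) = 1/(1/(-954942 + 2267/100) + 2151489) = 1/(1/(-95491933/100) + 2151489) = 1/(-100/95491933 + 2151489) = 1/(205449843438137/95491933) = 95491933/205449843438137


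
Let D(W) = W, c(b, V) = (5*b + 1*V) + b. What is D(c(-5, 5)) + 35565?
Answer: 35540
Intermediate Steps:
c(b, V) = V + 6*b (c(b, V) = (5*b + V) + b = (V + 5*b) + b = V + 6*b)
D(c(-5, 5)) + 35565 = (5 + 6*(-5)) + 35565 = (5 - 30) + 35565 = -25 + 35565 = 35540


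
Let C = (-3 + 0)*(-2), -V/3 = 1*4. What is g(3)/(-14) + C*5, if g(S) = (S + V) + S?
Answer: 213/7 ≈ 30.429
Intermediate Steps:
V = -12 (V = -3*4 = -12)
g(S) = -12 + 2*S (g(S) = (S - 12) + S = (-12 + S) + S = -12 + 2*S)
C = 6 (C = -3*(-2) = 6)
g(3)/(-14) + C*5 = (-12 + 2*3)/(-14) + 6*5 = (-12 + 6)*(-1/14) + 30 = -6*(-1/14) + 30 = 3/7 + 30 = 213/7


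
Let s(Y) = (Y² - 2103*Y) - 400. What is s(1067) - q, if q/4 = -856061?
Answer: 2318432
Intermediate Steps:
s(Y) = -400 + Y² - 2103*Y
q = -3424244 (q = 4*(-856061) = -3424244)
s(1067) - q = (-400 + 1067² - 2103*1067) - 1*(-3424244) = (-400 + 1138489 - 2243901) + 3424244 = -1105812 + 3424244 = 2318432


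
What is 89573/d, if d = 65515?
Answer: 89573/65515 ≈ 1.3672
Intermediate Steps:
89573/d = 89573/65515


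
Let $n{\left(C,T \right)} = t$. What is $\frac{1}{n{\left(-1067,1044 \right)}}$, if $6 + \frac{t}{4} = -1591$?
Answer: $- \frac{1}{6388} \approx -0.00015654$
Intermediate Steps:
$t = -6388$ ($t = -24 + 4 \left(-1591\right) = -24 - 6364 = -6388$)
$n{\left(C,T \right)} = -6388$
$\frac{1}{n{\left(-1067,1044 \right)}} = \frac{1}{-6388} = - \frac{1}{6388}$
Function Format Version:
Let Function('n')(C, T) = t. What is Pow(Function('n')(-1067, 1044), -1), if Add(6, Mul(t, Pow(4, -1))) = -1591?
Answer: Rational(-1, 6388) ≈ -0.00015654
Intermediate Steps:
t = -6388 (t = Add(-24, Mul(4, -1591)) = Add(-24, -6364) = -6388)
Function('n')(C, T) = -6388
Pow(Function('n')(-1067, 1044), -1) = Pow(-6388, -1) = Rational(-1, 6388)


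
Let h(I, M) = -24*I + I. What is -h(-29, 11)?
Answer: -667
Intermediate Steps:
h(I, M) = -23*I
-h(-29, 11) = -(-23)*(-29) = -1*667 = -667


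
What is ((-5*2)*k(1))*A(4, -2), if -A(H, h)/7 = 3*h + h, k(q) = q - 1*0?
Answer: -560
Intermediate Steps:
k(q) = q (k(q) = q + 0 = q)
A(H, h) = -28*h (A(H, h) = -7*(3*h + h) = -28*h)
((-5*2)*k(1))*A(4, -2) = (-5*2*1)*(-28*(-2)) = -10*1*56 = -10*56 = -560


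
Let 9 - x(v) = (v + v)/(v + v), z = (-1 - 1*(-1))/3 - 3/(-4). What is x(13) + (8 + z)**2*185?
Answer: 226753/16 ≈ 14172.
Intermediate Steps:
z = 3/4 (z = (-1 + 1)*(1/3) - 3*(-1/4) = 0*(1/3) + 3/4 = 0 + 3/4 = 3/4 ≈ 0.75000)
x(v) = 8 (x(v) = 9 - (v + v)/(v + v) = 9 - 2*v/(2*v) = 9 - 2*v*1/(2*v) = 9 - 1*1 = 9 - 1 = 8)
x(13) + (8 + z)**2*185 = 8 + (8 + 3/4)**2*185 = 8 + (35/4)**2*185 = 8 + (1225/16)*185 = 8 + 226625/16 = 226753/16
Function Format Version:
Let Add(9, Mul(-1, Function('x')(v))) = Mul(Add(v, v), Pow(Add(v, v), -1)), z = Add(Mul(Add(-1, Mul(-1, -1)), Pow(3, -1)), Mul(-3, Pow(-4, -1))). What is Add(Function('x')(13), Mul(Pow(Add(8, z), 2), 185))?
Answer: Rational(226753, 16) ≈ 14172.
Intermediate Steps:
z = Rational(3, 4) (z = Add(Mul(Add(-1, 1), Rational(1, 3)), Mul(-3, Rational(-1, 4))) = Add(Mul(0, Rational(1, 3)), Rational(3, 4)) = Add(0, Rational(3, 4)) = Rational(3, 4) ≈ 0.75000)
Function('x')(v) = 8 (Function('x')(v) = Add(9, Mul(-1, Mul(Add(v, v), Pow(Add(v, v), -1)))) = Add(9, Mul(-1, Mul(Mul(2, v), Pow(Mul(2, v), -1)))) = Add(9, Mul(-1, Mul(Mul(2, v), Mul(Rational(1, 2), Pow(v, -1))))) = Add(9, Mul(-1, 1)) = Add(9, -1) = 8)
Add(Function('x')(13), Mul(Pow(Add(8, z), 2), 185)) = Add(8, Mul(Pow(Add(8, Rational(3, 4)), 2), 185)) = Add(8, Mul(Pow(Rational(35, 4), 2), 185)) = Add(8, Mul(Rational(1225, 16), 185)) = Add(8, Rational(226625, 16)) = Rational(226753, 16)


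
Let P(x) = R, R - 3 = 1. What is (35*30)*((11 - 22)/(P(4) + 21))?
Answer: -462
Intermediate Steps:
R = 4 (R = 3 + 1 = 4)
P(x) = 4
(35*30)*((11 - 22)/(P(4) + 21)) = (35*30)*((11 - 22)/(4 + 21)) = 1050*(-11/25) = -462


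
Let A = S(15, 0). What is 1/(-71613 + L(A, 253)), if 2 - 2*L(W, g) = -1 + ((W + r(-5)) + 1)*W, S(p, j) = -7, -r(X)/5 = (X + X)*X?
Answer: -2/145015 ≈ -1.3792e-5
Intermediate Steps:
r(X) = -10*X**2 (r(X) = -5*(X + X)*X = -5*2*X*X = -10*X**2)
A = -7
L(W, g) = 3/2 - W*(-249 + W)/2 (L(W, g) = 1 - (-1 + ((W - 10*(-5)**2) + 1)*W)/2 = 1 - (-1 + ((W - 10*25) + 1)*W)/2 = 1 - (-1 + ((W - 250) + 1)*W)/2 = 1 - (-1 + ((-250 + W) + 1)*W)/2 = 1 - (-1 + (-249 + W)*W)/2 = 1 - (-1 + W*(-249 + W))/2 = 1 + (1/2 - W*(-249 + W)/2) = 3/2 - W*(-249 + W)/2)
1/(-71613 + L(A, 253)) = 1/(-71613 + (3/2 - 1/2*(-7)**2 + (249/2)*(-7))) = 1/(-71613 + (3/2 - 1/2*49 - 1743/2)) = 1/(-71613 + (3/2 - 49/2 - 1743/2)) = 1/(-71613 - 1789/2) = 1/(-145015/2) = -2/145015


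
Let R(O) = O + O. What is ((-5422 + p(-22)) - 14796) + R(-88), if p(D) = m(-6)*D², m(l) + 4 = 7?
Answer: -18942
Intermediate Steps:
m(l) = 3 (m(l) = -4 + 7 = 3)
p(D) = 3*D²
R(O) = 2*O
((-5422 + p(-22)) - 14796) + R(-88) = ((-5422 + 3*(-22)²) - 14796) + 2*(-88) = ((-5422 + 3*484) - 14796) - 176 = ((-5422 + 1452) - 14796) - 176 = (-3970 - 14796) - 176 = -18766 - 176 = -18942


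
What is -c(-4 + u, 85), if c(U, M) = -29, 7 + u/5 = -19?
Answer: 29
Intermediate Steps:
u = -130 (u = -35 + 5*(-19) = -35 - 95 = -130)
-c(-4 + u, 85) = -1*(-29) = 29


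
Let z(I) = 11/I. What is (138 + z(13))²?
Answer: 3258025/169 ≈ 19278.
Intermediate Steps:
(138 + z(13))² = (138 + 11/13)² = (1805/13)² = 3258025/169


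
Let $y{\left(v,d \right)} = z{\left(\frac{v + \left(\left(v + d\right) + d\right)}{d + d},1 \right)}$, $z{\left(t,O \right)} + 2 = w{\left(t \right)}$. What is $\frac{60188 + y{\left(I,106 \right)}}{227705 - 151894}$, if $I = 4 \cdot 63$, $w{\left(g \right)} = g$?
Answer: $\frac{3190037}{4017983} \approx 0.79394$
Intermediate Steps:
$I = 252$
$z{\left(t,O \right)} = -2 + t$
$y{\left(v,d \right)} = -2 + \frac{2 d + 2 v}{2 d}$ ($y{\left(v,d \right)} = -2 + \frac{v + \left(\left(v + d\right) + d\right)}{d + d} = -2 + \frac{v + \left(\left(d + v\right) + d\right)}{2 d} = -2 + \left(v + \left(v + 2 d\right)\right) \frac{1}{2 d} = -2 + \left(2 d + 2 v\right) \frac{1}{2 d} = -2 + \frac{2 d + 2 v}{2 d}$)
$\frac{60188 + y{\left(I,106 \right)}}{227705 - 151894} = \frac{60188 + \frac{252 - 106}{106}}{227705 - 151894} = \frac{60188 + \frac{252 - 106}{106}}{75811} = \left(60188 + \frac{1}{106} \cdot 146\right) \frac{1}{75811} = \left(60188 + \frac{73}{53}\right) \frac{1}{75811} = \frac{3190037}{53} \cdot \frac{1}{75811} = \frac{3190037}{4017983}$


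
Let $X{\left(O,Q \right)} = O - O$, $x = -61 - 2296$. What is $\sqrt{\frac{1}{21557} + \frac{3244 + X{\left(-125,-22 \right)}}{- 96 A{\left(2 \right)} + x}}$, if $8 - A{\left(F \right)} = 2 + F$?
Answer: $\frac{i \sqrt{4131897140588079}}{59087737} \approx 1.0879 i$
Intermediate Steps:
$A{\left(F \right)} = 6 - F$ ($A{\left(F \right)} = 8 - \left(2 + F\right) = 6 - F$)
$x = -2357$ ($x = -61 - 2296 = -2357$)
$X{\left(O,Q \right)} = 0$
$\sqrt{\frac{1}{21557} + \frac{3244 + X{\left(-125,-22 \right)}}{- 96 A{\left(2 \right)} + x}} = \sqrt{\frac{1}{21557} + \frac{3244 + 0}{- 96 \left(6 - 2\right) - 2357}} = \sqrt{\frac{1}{21557} + \frac{3244}{- 96 \left(6 - 2\right) - 2357}} = \sqrt{\frac{1}{21557} + \frac{3244}{\left(-96\right) 4 - 2357}} = \sqrt{\frac{1}{21557} + \frac{3244}{-384 - 2357}} = \sqrt{\frac{1}{21557} + \frac{3244}{-2741}} = \sqrt{\frac{1}{21557} + 3244 \left(- \frac{1}{2741}\right)} = \sqrt{\frac{1}{21557} - \frac{3244}{2741}} = \sqrt{- \frac{69928167}{59087737}} = \frac{i \sqrt{4131897140588079}}{59087737}$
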